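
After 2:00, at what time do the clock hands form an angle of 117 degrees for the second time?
At t minutes past 2:00, the hour hand is at 30 x 2 + 0.5t degrees and the minute hand is at 6t degrees.
The smaller angle between them is 117 degrees when |30H - 5.5t| = 117 or |30H - 5.5t| = 243.
With H = 2, solve 30 x 2 - 5.5t = +/- target for each target:
  t = (30 x 2 - 117) / 5.5 = -10.36 (outside (0, 60))
  t = (30 x 2 + 117) / 5.5 = 32.18
  t = (30 x 2 - 243) / 5.5 = -33.27 (outside (0, 60))
  t = (30 x 2 + 243) / 5.5 = 55.09
Valid solutions in (0, 60): {32.18, 55.09} minutes.
The second occurrence is t = 55.09 minutes.
The hands form a 117-degree angle at 55.09 minutes past 2:00.

Final answer: 55.09 minutes past 2:00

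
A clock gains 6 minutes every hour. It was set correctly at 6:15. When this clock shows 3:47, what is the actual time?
For every 60 true minutes, the faulty clock advances 66 minutes, so 1 faulty-clock minute corresponds to 60/66 true minutes.
From 6:15 to 3:47 on the faulty dial is 572 minutes.
True elapsed: 572 x 60/66 = 520 minutes = 8 hours and 40 minutes.
True time: 6:15 + 8 hours and 40 minutes = 2:55.

Final answer: 2:55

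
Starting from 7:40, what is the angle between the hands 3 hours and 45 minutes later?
First find the time 3 hours and 45 minutes after 7:40.
Total minutes: 7 x 60 + 40 + 3 x 60 + 45 = 685.
685 mod 720 = 685 minutes = 11:25.
Now compute the angle at 11:25:
Hour hand: 11 x 30 + 25 x 0.5 = 342.5 degrees
Minute hand: 25 x 6 = 150 degrees
Difference: |342.5 - 150| = 192.5 degrees
Smaller angle: 360 - 192.5 = 167.5 degrees

Final answer: 167.5 degrees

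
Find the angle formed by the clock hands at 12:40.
Hour hand position: 0 x 30 + 40 x 0.5 = 20 degrees
Minute hand position: 40 x 6 = 240 degrees
Difference: |20 - 240| = 220 degrees
Since 220 > 180, the smaller angle is 360 - 220 = 140 degrees

Final answer: 140 degrees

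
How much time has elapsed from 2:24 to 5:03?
From 2:24 to 5:03:
(5 x 60 + 3) - (2 x 60 + 24) = 303 - 144 = 159 minutes
= 2 hours and 39 minutes

Final answer: 2 hours and 39 minutes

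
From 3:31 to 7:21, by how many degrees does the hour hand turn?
The hour hand moves 0.5 degrees per minute.
Time elapsed: 7:21 - 3:31 = 230 minutes
Angular displacement: 230 x 0.5 = 115 degrees

Final answer: 115 degrees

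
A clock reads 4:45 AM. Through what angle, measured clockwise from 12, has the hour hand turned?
The hour hand moves 30 degrees per hour and 0.5 degrees per minute.
At 4:45: (4) x 30 + 45 x 0.5 = 120 + 22.5 = 142.5 degrees

Final answer: 142.5 degrees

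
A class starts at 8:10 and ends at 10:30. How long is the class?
From 8:10 to 10:30:
(10 x 60 + 30) - (8 x 60 + 10) = 630 - 490 = 140 minutes
= 2 hours and 20 minutes

Final answer: 2 hours and 20 minutes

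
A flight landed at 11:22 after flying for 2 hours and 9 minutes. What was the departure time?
Starting time: 11:22 = 682 total minutes past 12:00
Subtracting: 2 hours and 9 minutes = 129 minutes
682 - 129 = 553 minutes
= 9 hours and 13 minutes past 12:00 = 9:13

Final answer: 9:13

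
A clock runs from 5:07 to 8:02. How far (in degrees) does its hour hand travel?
The hour hand moves 0.5 degrees per minute.
Time elapsed: 8:02 - 5:07 = 175 minutes
Angular displacement: 175 x 0.5 = 87.5 degrees

Final answer: 87.5 degrees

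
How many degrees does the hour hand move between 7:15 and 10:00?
The hour hand moves 0.5 degrees per minute.
Time elapsed: 10:00 - 7:15 = 165 minutes
Angular displacement: 165 x 0.5 = 82.5 degrees

Final answer: 82.5 degrees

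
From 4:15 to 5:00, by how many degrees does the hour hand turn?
The hour hand moves 0.5 degrees per minute.
Time elapsed: 5:00 - 4:15 = 45 minutes
Angular displacement: 45 x 0.5 = 22.5 degrees

Final answer: 22.5 degrees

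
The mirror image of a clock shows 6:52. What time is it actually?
Reflection across the vertical (12-6) axis maps a hand at angle A degrees to (360 - A) degrees, which sends a reading of T minutes past 12:00 to (720 - T) minutes past 12:00.
Mirror reads 6:52 = 412 minutes past 12:00.
Actual time: (720 - 412) mod 720 = 308 minutes = 5:08.

Final answer: 5:08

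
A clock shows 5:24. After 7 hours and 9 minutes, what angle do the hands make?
First find the time 7 hours and 9 minutes after 5:24.
Total minutes: 5 x 60 + 24 + 7 x 60 + 9 = 753.
753 mod 720 = 33 minutes = 12:33.
Now compute the angle at 12:33:
Hour hand: 0 x 30 + 33 x 0.5 = 16.5 degrees
Minute hand: 33 x 6 = 198 degrees
Difference: |16.5 - 198| = 181.5 degrees
Smaller angle: 360 - 181.5 = 178.5 degrees

Final answer: 178.5 degrees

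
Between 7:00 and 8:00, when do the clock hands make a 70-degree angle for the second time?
At t minutes past 7:00, the hour hand is at 30 x 7 + 0.5t degrees and the minute hand is at 6t degrees.
The smaller angle between them is 70 degrees when |30H - 5.5t| = 70 or |30H - 5.5t| = 290.
With H = 7, solve 30 x 7 - 5.5t = +/- target for each target:
  t = (30 x 7 - 70) / 5.5 = 25.45
  t = (30 x 7 + 70) / 5.5 = 50.91
  t = (30 x 7 - 290) / 5.5 = -14.55 (outside (0, 60))
  t = (30 x 7 + 290) / 5.5 = 90.91 (outside (0, 60))
Valid solutions in (0, 60): {25.45, 50.91} minutes.
The second occurrence is t = 50.91 minutes.
The hands form a 70-degree angle at 50.91 minutes past 7:00.

Final answer: 50.91 minutes past 7:00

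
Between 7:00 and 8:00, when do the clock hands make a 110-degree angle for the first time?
At t minutes past 7:00, the hour hand is at 30 x 7 + 0.5t degrees and the minute hand is at 6t degrees.
The smaller angle between them is 110 degrees when |30H - 5.5t| = 110 or |30H - 5.5t| = 250.
With H = 7, solve 30 x 7 - 5.5t = +/- target for each target:
  t = (30 x 7 - 110) / 5.5 = 18.18
  t = (30 x 7 + 110) / 5.5 = 58.18
  t = (30 x 7 - 250) / 5.5 = -7.27 (outside (0, 60))
  t = (30 x 7 + 250) / 5.5 = 83.64 (outside (0, 60))
Valid solutions in (0, 60): {18.18, 58.18} minutes.
The first occurrence is t = 18.18 minutes.
The hands form a 110-degree angle at 18.18 minutes past 7:00.

Final answer: 18.18 minutes past 7:00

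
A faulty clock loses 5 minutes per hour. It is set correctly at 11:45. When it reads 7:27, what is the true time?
For every 60 true minutes, the faulty clock advances 55 minutes, so 1 faulty-clock minute corresponds to 60/55 true minutes.
From 11:45 to 7:27 on the faulty dial is 462 minutes.
True elapsed: 462 x 60/55 = 504 minutes = 8 hours and 24 minutes.
True time: 11:45 + 8 hours and 24 minutes = 8:09.

Final answer: 8:09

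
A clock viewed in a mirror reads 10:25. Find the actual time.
Reflection across the vertical (12-6) axis maps a hand at angle A degrees to (360 - A) degrees, which sends a reading of T minutes past 12:00 to (720 - T) minutes past 12:00.
Mirror reads 10:25 = 625 minutes past 12:00.
Actual time: (720 - 625) mod 720 = 95 minutes = 1:35.

Final answer: 1:35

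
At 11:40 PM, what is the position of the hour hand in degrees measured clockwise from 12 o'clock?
The hour hand moves 30 degrees per hour and 0.5 degrees per minute.
At 11:40: (11) x 30 + 40 x 0.5 = 330 + 20 = 350 degrees

Final answer: 350 degrees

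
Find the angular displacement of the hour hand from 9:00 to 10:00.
The hour hand moves 0.5 degrees per minute.
Time elapsed: 10:00 - 9:00 = 60 minutes
Angular displacement: 60 x 0.5 = 30 degrees

Final answer: 30 degrees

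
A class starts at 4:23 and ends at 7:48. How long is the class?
From 4:23 to 7:48:
(7 x 60 + 48) - (4 x 60 + 23) = 468 - 263 = 205 minutes
= 3 hours and 25 minutes

Final answer: 3 hours and 25 minutes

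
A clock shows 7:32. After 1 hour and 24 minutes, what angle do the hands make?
First find the time 1 hour and 24 minutes after 7:32.
Total minutes: 7 x 60 + 32 + 1 x 60 + 24 = 536.
536 mod 720 = 536 minutes = 8:56.
Now compute the angle at 8:56:
Hour hand: 8 x 30 + 56 x 0.5 = 268 degrees
Minute hand: 56 x 6 = 336 degrees
Difference: |268 - 336| = 68 degrees
The angle is 68 degrees

Final answer: 68 degrees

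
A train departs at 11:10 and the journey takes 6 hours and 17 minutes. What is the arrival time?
Starting time: 11:10
Adding 17 minutes to 10 minutes: 10 + 17 = 27 minutes
Adding 6 hours: 11 + 6 = 17 - 12 = 5
Final time: 5:27

Final answer: 5:27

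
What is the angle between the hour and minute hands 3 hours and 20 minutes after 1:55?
First find the time 3 hours and 20 minutes after 1:55.
Total minutes: 1 x 60 + 55 + 3 x 60 + 20 = 315.
315 mod 720 = 315 minutes = 5:15.
Now compute the angle at 5:15:
Hour hand: 5 x 30 + 15 x 0.5 = 157.5 degrees
Minute hand: 15 x 6 = 90 degrees
Difference: |157.5 - 90| = 67.5 degrees
The angle is 67.5 degrees

Final answer: 67.5 degrees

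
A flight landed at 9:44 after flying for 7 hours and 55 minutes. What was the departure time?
Starting time: 9:44 = 584 total minutes past 12:00
Subtracting: 7 hours and 55 minutes = 475 minutes
584 - 475 = 109 minutes
= 1 hour and 49 minutes past 12:00 = 1:49

Final answer: 1:49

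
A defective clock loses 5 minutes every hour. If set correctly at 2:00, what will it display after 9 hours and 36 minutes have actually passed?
For every 60 true minutes, the faulty clock advances 60 - 5 = 55 minutes.
True elapsed: 9 hours and 36 minutes = 576 minutes.
Faulty clock advances: 576 x 55/60 = 528 minutes (drift: 48 minutes behind).
Shown time: 2:00 + 528 minutes = 10:48.

Final answer: 10:48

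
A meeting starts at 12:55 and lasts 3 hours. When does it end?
Starting time: 12:55
Adding 0 minutes to 55 minutes: 55 + 0 = 55 minutes
Adding 3 hours: 12 + 3 = 15 - 12 = 3
Final time: 3:55

Final answer: 3:55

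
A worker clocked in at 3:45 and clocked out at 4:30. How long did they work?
From 3:45 to 4:30:
(4 x 60 + 30) - (3 x 60 + 45) = 270 - 225 = 45 minutes
= 45 minutes

Final answer: 45 minutes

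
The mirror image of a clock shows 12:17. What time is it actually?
Reflection across the vertical (12-6) axis maps a hand at angle A degrees to (360 - A) degrees, which sends a reading of T minutes past 12:00 to (720 - T) minutes past 12:00.
Mirror reads 12:17 = 17 minutes past 12:00.
Actual time: (720 - 17) mod 720 = 703 minutes = 11:43.

Final answer: 11:43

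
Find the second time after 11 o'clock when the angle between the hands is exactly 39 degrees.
At t minutes past 11:00, the hour hand is at 30 x 11 + 0.5t degrees and the minute hand is at 6t degrees.
The smaller angle between them is 39 degrees when |30H - 5.5t| = 39 or |30H - 5.5t| = 321.
With H = 11, solve 30 x 11 - 5.5t = +/- target for each target:
  t = (30 x 11 - 39) / 5.5 = 52.91
  t = (30 x 11 + 39) / 5.5 = 67.09 (outside (0, 60))
  t = (30 x 11 - 321) / 5.5 = 1.64
  t = (30 x 11 + 321) / 5.5 = 118.36 (outside (0, 60))
Valid solutions in (0, 60): {1.64, 52.91} minutes.
The second occurrence is t = 52.91 minutes.
The hands form a 39-degree angle at 52.91 minutes past 11:00.

Final answer: 52.91 minutes past 11:00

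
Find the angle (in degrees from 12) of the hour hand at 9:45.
The hour hand moves 30 degrees per hour and 0.5 degrees per minute.
At 9:45: (9) x 30 + 45 x 0.5 = 270 + 22.5 = 292.5 degrees

Final answer: 292.5 degrees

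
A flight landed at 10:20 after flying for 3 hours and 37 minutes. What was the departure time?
Starting time: 10:20 = 620 total minutes past 12:00
Subtracting: 3 hours and 37 minutes = 217 minutes
620 - 217 = 403 minutes
= 6 hours and 43 minutes past 12:00 = 6:43

Final answer: 6:43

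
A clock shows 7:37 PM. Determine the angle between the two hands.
Hour hand position: 7 x 30 + 37 x 0.5 = 228.5 degrees
Minute hand position: 37 x 6 = 222 degrees
Difference: |228.5 - 222| = 6.5 degrees
The angle between the hands is 6.5 degrees

Final answer: 6.5 degrees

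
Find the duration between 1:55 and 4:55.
From 1:55 to 4:55:
(4 x 60 + 55) - (1 x 60 + 55) = 295 - 115 = 180 minutes
= 3 hours

Final answer: 3 hours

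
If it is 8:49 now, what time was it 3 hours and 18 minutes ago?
Starting time: 8:49 = 529 total minutes past 12:00
Subtracting: 3 hours and 18 minutes = 198 minutes
529 - 198 = 331 minutes
= 5 hours and 31 minutes past 12:00 = 5:31

Final answer: 5:31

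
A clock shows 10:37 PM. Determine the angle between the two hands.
Hour hand position: 10 x 30 + 37 x 0.5 = 318.5 degrees
Minute hand position: 37 x 6 = 222 degrees
Difference: |318.5 - 222| = 96.5 degrees
The angle between the hands is 96.5 degrees

Final answer: 96.5 degrees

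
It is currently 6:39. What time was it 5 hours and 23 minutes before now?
Starting time: 6:39 = 399 total minutes past 12:00
Subtracting: 5 hours and 23 minutes = 323 minutes
399 - 323 = 76 minutes
= 1 hour and 16 minutes past 12:00 = 1:16

Final answer: 1:16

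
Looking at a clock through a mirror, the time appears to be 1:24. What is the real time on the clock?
Reflection across the vertical (12-6) axis maps a hand at angle A degrees to (360 - A) degrees, which sends a reading of T minutes past 12:00 to (720 - T) minutes past 12:00.
Mirror reads 1:24 = 84 minutes past 12:00.
Actual time: (720 - 84) mod 720 = 636 minutes = 10:36.

Final answer: 10:36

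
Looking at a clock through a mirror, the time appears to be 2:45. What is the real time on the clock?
Reflection across the vertical (12-6) axis maps a hand at angle A degrees to (360 - A) degrees, which sends a reading of T minutes past 12:00 to (720 - T) minutes past 12:00.
Mirror reads 2:45 = 165 minutes past 12:00.
Actual time: (720 - 165) mod 720 = 555 minutes = 9:15.

Final answer: 9:15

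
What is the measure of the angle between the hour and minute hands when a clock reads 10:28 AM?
Hour hand position: 10 x 30 + 28 x 0.5 = 314 degrees
Minute hand position: 28 x 6 = 168 degrees
Difference: |314 - 168| = 146 degrees
The angle between the hands is 146 degrees

Final answer: 146 degrees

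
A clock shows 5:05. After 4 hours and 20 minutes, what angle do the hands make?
First find the time 4 hours and 20 minutes after 5:05.
Total minutes: 5 x 60 + 5 + 4 x 60 + 20 = 565.
565 mod 720 = 565 minutes = 9:25.
Now compute the angle at 9:25:
Hour hand: 9 x 30 + 25 x 0.5 = 282.5 degrees
Minute hand: 25 x 6 = 150 degrees
Difference: |282.5 - 150| = 132.5 degrees
The angle is 132.5 degrees

Final answer: 132.5 degrees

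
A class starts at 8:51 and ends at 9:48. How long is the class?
From 8:51 to 9:48:
(9 x 60 + 48) - (8 x 60 + 51) = 588 - 531 = 57 minutes
= 57 minutes

Final answer: 57 minutes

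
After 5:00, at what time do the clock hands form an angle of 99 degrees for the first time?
At t minutes past 5:00, the hour hand is at 30 x 5 + 0.5t degrees and the minute hand is at 6t degrees.
The smaller angle between them is 99 degrees when |30H - 5.5t| = 99 or |30H - 5.5t| = 261.
With H = 5, solve 30 x 5 - 5.5t = +/- target for each target:
  t = (30 x 5 - 99) / 5.5 = 9.27
  t = (30 x 5 + 99) / 5.5 = 45.27
  t = (30 x 5 - 261) / 5.5 = -20.18 (outside (0, 60))
  t = (30 x 5 + 261) / 5.5 = 74.73 (outside (0, 60))
Valid solutions in (0, 60): {9.27, 45.27} minutes.
The first occurrence is t = 9.27 minutes.
The hands form a 99-degree angle at 9.27 minutes past 5:00.

Final answer: 9.27 minutes past 5:00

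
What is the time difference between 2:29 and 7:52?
From 2:29 to 7:52:
(7 x 60 + 52) - (2 x 60 + 29) = 472 - 149 = 323 minutes
= 5 hours and 23 minutes

Final answer: 5 hours and 23 minutes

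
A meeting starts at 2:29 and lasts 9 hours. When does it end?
Starting time: 2:29
Adding 0 minutes to 29 minutes: 29 + 0 = 29 minutes
Adding 9 hours: 2 + 9 = 11
Final time: 11:29

Final answer: 11:29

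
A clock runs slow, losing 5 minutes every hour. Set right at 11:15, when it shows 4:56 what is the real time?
For every 60 true minutes, the faulty clock advances 55 minutes, so 1 faulty-clock minute corresponds to 60/55 true minutes.
From 11:15 to 4:56 on the faulty dial is 341 minutes.
True elapsed: 341 x 60/55 = 372 minutes = 6 hours and 12 minutes.
True time: 11:15 + 6 hours and 12 minutes = 5:27.

Final answer: 5:27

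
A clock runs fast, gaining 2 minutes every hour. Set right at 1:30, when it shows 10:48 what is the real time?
For every 60 true minutes, the faulty clock advances 62 minutes, so 1 faulty-clock minute corresponds to 60/62 true minutes.
From 1:30 to 10:48 on the faulty dial is 558 minutes.
True elapsed: 558 x 60/62 = 540 minutes = 9 hours.
True time: 1:30 + 9 hours = 10:30.

Final answer: 10:30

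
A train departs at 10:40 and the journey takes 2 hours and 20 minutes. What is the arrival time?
Starting time: 10:40
Adding 20 minutes to 40 minutes: 40 + 20 = 60 minutes = 1 hour
Adding 2 hours: 10 + 2 + 1 (carry) = 13 - 12 = 1
Final time: 1:00

Final answer: 1:00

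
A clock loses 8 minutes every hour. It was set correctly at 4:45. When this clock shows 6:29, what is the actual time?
For every 60 true minutes, the faulty clock advances 52 minutes, so 1 faulty-clock minute corresponds to 60/52 true minutes.
From 4:45 to 6:29 on the faulty dial is 104 minutes.
True elapsed: 104 x 60/52 = 120 minutes = 2 hours.
True time: 4:45 + 2 hours = 6:45.

Final answer: 6:45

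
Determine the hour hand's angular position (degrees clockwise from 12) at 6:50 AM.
The hour hand moves 30 degrees per hour and 0.5 degrees per minute.
At 6:50: (6) x 30 + 50 x 0.5 = 180 + 25 = 205 degrees

Final answer: 205 degrees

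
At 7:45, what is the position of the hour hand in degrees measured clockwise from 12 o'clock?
The hour hand moves 30 degrees per hour and 0.5 degrees per minute.
At 7:45: (7) x 30 + 45 x 0.5 = 210 + 22.5 = 232.5 degrees

Final answer: 232.5 degrees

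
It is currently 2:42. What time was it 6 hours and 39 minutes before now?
Starting time: 2:42 = 162 total minutes past 12:00
Subtracting: 6 hours and 39 minutes = 399 minutes
162 - 399 = -237 (negative, add 12 hours = 720) = 483 minutes
= 8 hours and 3 minutes past 12:00 = 8:03

Final answer: 8:03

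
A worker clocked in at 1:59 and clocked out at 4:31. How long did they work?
From 1:59 to 4:31:
(4 x 60 + 31) - (1 x 60 + 59) = 271 - 119 = 152 minutes
= 2 hours and 32 minutes

Final answer: 2 hours and 32 minutes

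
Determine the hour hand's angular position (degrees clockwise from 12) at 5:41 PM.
The hour hand moves 30 degrees per hour and 0.5 degrees per minute.
At 5:41: (5) x 30 + 41 x 0.5 = 150 + 20.5 = 170.5 degrees

Final answer: 170.5 degrees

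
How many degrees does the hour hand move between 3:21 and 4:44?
The hour hand moves 0.5 degrees per minute.
Time elapsed: 4:44 - 3:21 = 83 minutes
Angular displacement: 83 x 0.5 = 41.5 degrees

Final answer: 41.5 degrees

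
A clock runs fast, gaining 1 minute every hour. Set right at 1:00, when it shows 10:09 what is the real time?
For every 60 true minutes, the faulty clock advances 61 minutes, so 1 faulty-clock minute corresponds to 60/61 true minutes.
From 1:00 to 10:09 on the faulty dial is 549 minutes.
True elapsed: 549 x 60/61 = 540 minutes = 9 hours.
True time: 1:00 + 9 hours = 10:00.

Final answer: 10:00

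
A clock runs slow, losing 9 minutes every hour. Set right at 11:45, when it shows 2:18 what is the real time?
For every 60 true minutes, the faulty clock advances 51 minutes, so 1 faulty-clock minute corresponds to 60/51 true minutes.
From 11:45 to 2:18 on the faulty dial is 153 minutes.
True elapsed: 153 x 60/51 = 180 minutes = 3 hours.
True time: 11:45 + 3 hours = 2:45.

Final answer: 2:45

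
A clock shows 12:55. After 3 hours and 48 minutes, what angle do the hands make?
First find the time 3 hours and 48 minutes after 12:55.
Total minutes: 12 x 60 + 55 + 3 x 60 + 48 = 1003.
1003 mod 720 = 283 minutes = 4:43.
Now compute the angle at 4:43:
Hour hand: 4 x 30 + 43 x 0.5 = 141.5 degrees
Minute hand: 43 x 6 = 258 degrees
Difference: |141.5 - 258| = 116.5 degrees
The angle is 116.5 degrees

Final answer: 116.5 degrees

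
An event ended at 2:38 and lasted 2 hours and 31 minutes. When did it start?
Starting time: 2:38 = 158 total minutes past 12:00
Subtracting: 2 hours and 31 minutes = 151 minutes
158 - 151 = 7 minutes
= 7 minutes past 12:00 = 12:07

Final answer: 12:07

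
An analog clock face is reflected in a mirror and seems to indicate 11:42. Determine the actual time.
Reflection across the vertical (12-6) axis maps a hand at angle A degrees to (360 - A) degrees, which sends a reading of T minutes past 12:00 to (720 - T) minutes past 12:00.
Mirror reads 11:42 = 702 minutes past 12:00.
Actual time: (720 - 702) mod 720 = 18 minutes = 12:18.

Final answer: 12:18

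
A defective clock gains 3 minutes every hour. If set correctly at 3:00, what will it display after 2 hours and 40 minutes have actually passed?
For every 60 true minutes, the faulty clock advances 60 + 3 = 63 minutes.
True elapsed: 2 hours and 40 minutes = 160 minutes.
Faulty clock advances: 160 x 63/60 = 168 minutes (drift: 8 minutes ahead).
Shown time: 3:00 + 168 minutes = 5:48.

Final answer: 5:48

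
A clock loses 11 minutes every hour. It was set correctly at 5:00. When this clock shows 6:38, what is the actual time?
For every 60 true minutes, the faulty clock advances 49 minutes, so 1 faulty-clock minute corresponds to 60/49 true minutes.
From 5:00 to 6:38 on the faulty dial is 98 minutes.
True elapsed: 98 x 60/49 = 120 minutes = 2 hours.
True time: 5:00 + 2 hours = 7:00.

Final answer: 7:00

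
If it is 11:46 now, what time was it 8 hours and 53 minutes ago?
Starting time: 11:46 = 706 total minutes past 12:00
Subtracting: 8 hours and 53 minutes = 533 minutes
706 - 533 = 173 minutes
= 2 hours and 53 minutes past 12:00 = 2:53

Final answer: 2:53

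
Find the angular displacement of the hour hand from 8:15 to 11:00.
The hour hand moves 0.5 degrees per minute.
Time elapsed: 11:00 - 8:15 = 165 minutes
Angular displacement: 165 x 0.5 = 82.5 degrees

Final answer: 82.5 degrees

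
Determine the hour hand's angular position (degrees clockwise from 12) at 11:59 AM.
The hour hand moves 30 degrees per hour and 0.5 degrees per minute.
At 11:59: (11) x 30 + 59 x 0.5 = 330 + 29.5 = 359.5 degrees

Final answer: 359.5 degrees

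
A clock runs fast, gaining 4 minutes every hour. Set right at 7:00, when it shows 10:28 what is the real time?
For every 60 true minutes, the faulty clock advances 64 minutes, so 1 faulty-clock minute corresponds to 60/64 true minutes.
From 7:00 to 10:28 on the faulty dial is 208 minutes.
True elapsed: 208 x 60/64 = 195 minutes = 3 hours and 15 minutes.
True time: 7:00 + 3 hours and 15 minutes = 10:15.

Final answer: 10:15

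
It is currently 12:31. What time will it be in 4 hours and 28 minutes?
Starting time: 12:31
Adding 28 minutes to 31 minutes: 31 + 28 = 59 minutes
Adding 4 hours: 12 + 4 = 16 - 12 = 4
Final time: 4:59

Final answer: 4:59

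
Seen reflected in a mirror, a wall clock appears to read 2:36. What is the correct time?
Reflection across the vertical (12-6) axis maps a hand at angle A degrees to (360 - A) degrees, which sends a reading of T minutes past 12:00 to (720 - T) minutes past 12:00.
Mirror reads 2:36 = 156 minutes past 12:00.
Actual time: (720 - 156) mod 720 = 564 minutes = 9:24.

Final answer: 9:24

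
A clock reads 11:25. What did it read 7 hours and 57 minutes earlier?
Starting time: 11:25 = 685 total minutes past 12:00
Subtracting: 7 hours and 57 minutes = 477 minutes
685 - 477 = 208 minutes
= 3 hours and 28 minutes past 12:00 = 3:28

Final answer: 3:28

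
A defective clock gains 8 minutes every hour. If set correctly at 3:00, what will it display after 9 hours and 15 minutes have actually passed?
For every 60 true minutes, the faulty clock advances 60 + 8 = 68 minutes.
True elapsed: 9 hours and 15 minutes = 555 minutes.
Faulty clock advances: 555 x 68/60 = 629 minutes (drift: 74 minutes ahead).
Shown time: 3:00 + 629 minutes = 1:29.

Final answer: 1:29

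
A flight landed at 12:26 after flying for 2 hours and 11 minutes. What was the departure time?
Starting time: 12:26 = 26 total minutes past 12:00
Subtracting: 2 hours and 11 minutes = 131 minutes
26 - 131 = -105 (negative, add 12 hours = 720) = 615 minutes
= 10 hours and 15 minutes past 12:00 = 10:15

Final answer: 10:15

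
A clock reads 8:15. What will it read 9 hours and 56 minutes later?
Starting time: 8:15
Adding 56 minutes to 15 minutes: 15 + 56 = 71 minutes = 1 hour and 11 minutes
Adding 9 hours: 8 + 9 + 1 (carry) = 18 - 12 = 6
Final time: 6:11

Final answer: 6:11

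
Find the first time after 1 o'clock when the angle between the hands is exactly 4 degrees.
At t minutes past 1:00, the hour hand is at 30 x 1 + 0.5t degrees and the minute hand is at 6t degrees.
The smaller angle between them is 4 degrees when |30H - 5.5t| = 4 or |30H - 5.5t| = 356.
With H = 1, solve 30 x 1 - 5.5t = +/- target for each target:
  t = (30 x 1 - 4) / 5.5 = 4.73
  t = (30 x 1 + 4) / 5.5 = 6.18
  t = (30 x 1 - 356) / 5.5 = -59.27 (outside (0, 60))
  t = (30 x 1 + 356) / 5.5 = 70.18 (outside (0, 60))
Valid solutions in (0, 60): {4.73, 6.18} minutes.
The first occurrence is t = 4.73 minutes.
The hands form a 4-degree angle at 4.73 minutes past 1:00.

Final answer: 4.73 minutes past 1:00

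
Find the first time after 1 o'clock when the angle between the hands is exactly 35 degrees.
At t minutes past 1:00, the hour hand is at 30 x 1 + 0.5t degrees and the minute hand is at 6t degrees.
The smaller angle between them is 35 degrees when |30H - 5.5t| = 35 or |30H - 5.5t| = 325.
With H = 1, solve 30 x 1 - 5.5t = +/- target for each target:
  t = (30 x 1 - 35) / 5.5 = -0.91 (outside (0, 60))
  t = (30 x 1 + 35) / 5.5 = 11.82
  t = (30 x 1 - 325) / 5.5 = -53.64 (outside (0, 60))
  t = (30 x 1 + 325) / 5.5 = 64.55 (outside (0, 60))
Valid solutions in (0, 60): {11.82} minutes.
The first occurrence is t = 11.82 minutes.
The hands form a 35-degree angle at 11.82 minutes past 1:00.

Final answer: 11.82 minutes past 1:00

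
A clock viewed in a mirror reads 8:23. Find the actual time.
Reflection across the vertical (12-6) axis maps a hand at angle A degrees to (360 - A) degrees, which sends a reading of T minutes past 12:00 to (720 - T) minutes past 12:00.
Mirror reads 8:23 = 503 minutes past 12:00.
Actual time: (720 - 503) mod 720 = 217 minutes = 3:37.

Final answer: 3:37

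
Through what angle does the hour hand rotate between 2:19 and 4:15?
The hour hand moves 0.5 degrees per minute.
Time elapsed: 4:15 - 2:19 = 116 minutes
Angular displacement: 116 x 0.5 = 58 degrees

Final answer: 58 degrees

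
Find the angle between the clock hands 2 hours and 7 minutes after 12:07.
First find the time 2 hours and 7 minutes after 12:07.
Total minutes: 12 x 60 + 7 + 2 x 60 + 7 = 854.
854 mod 720 = 134 minutes = 2:14.
Now compute the angle at 2:14:
Hour hand: 2 x 30 + 14 x 0.5 = 67 degrees
Minute hand: 14 x 6 = 84 degrees
Difference: |67 - 84| = 17 degrees
The angle is 17 degrees

Final answer: 17 degrees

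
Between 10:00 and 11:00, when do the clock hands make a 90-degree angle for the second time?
At t minutes past 10:00, the hour hand is at 30 x 10 + 0.5t degrees and the minute hand is at 6t degrees.
The smaller angle between them is 90 degrees when |30H - 5.5t| = 90 or |30H - 5.5t| = 270.
With H = 10, solve 30 x 10 - 5.5t = +/- target for each target:
  t = (30 x 10 - 90) / 5.5 = 38.18
  t = (30 x 10 + 90) / 5.5 = 70.91 (outside (0, 60))
  t = (30 x 10 - 270) / 5.5 = 5.45
  t = (30 x 10 + 270) / 5.5 = 103.64 (outside (0, 60))
Valid solutions in (0, 60): {5.45, 38.18} minutes.
The second occurrence is t = 38.18 minutes.
The hands form a 90-degree angle at 38.18 minutes past 10:00.

Final answer: 38.18 minutes past 10:00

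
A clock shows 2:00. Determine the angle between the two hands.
Hour hand position: 2 x 30 + 0 x 0.5 = 60 degrees
Minute hand position: 0 x 6 = 0 degrees
Difference: |60 - 0| = 60 degrees
The angle between the hands is 60 degrees

Final answer: 60 degrees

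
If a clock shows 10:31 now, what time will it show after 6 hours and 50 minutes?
Starting time: 10:31
Adding 50 minutes to 31 minutes: 31 + 50 = 81 minutes = 1 hour and 21 minutes
Adding 6 hours: 10 + 6 + 1 (carry) = 17 - 12 = 5
Final time: 5:21

Final answer: 5:21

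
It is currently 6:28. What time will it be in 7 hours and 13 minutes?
Starting time: 6:28
Adding 13 minutes to 28 minutes: 28 + 13 = 41 minutes
Adding 7 hours: 6 + 7 = 13 - 12 = 1
Final time: 1:41

Final answer: 1:41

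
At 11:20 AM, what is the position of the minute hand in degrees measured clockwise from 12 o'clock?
The minute hand moves 6 degrees per minute.
At 11:20: 20 x 6 = 120 degrees

Final answer: 120 degrees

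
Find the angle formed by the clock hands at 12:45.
Hour hand position: 0 x 30 + 45 x 0.5 = 22.5 degrees
Minute hand position: 45 x 6 = 270 degrees
Difference: |22.5 - 270| = 247.5 degrees
Since 247.5 > 180, the smaller angle is 360 - 247.5 = 112.5 degrees

Final answer: 112.5 degrees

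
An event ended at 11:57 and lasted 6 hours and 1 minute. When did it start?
Starting time: 11:57 = 717 total minutes past 12:00
Subtracting: 6 hours and 1 minute = 361 minutes
717 - 361 = 356 minutes
= 5 hours and 56 minutes past 12:00 = 5:56

Final answer: 5:56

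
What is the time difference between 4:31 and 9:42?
From 4:31 to 9:42:
(9 x 60 + 42) - (4 x 60 + 31) = 582 - 271 = 311 minutes
= 5 hours and 11 minutes

Final answer: 5 hours and 11 minutes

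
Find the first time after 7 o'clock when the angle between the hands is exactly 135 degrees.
At t minutes past 7:00, the hour hand is at 30 x 7 + 0.5t degrees and the minute hand is at 6t degrees.
The smaller angle between them is 135 degrees when |30H - 5.5t| = 135 or |30H - 5.5t| = 225.
With H = 7, solve 30 x 7 - 5.5t = +/- target for each target:
  t = (30 x 7 - 135) / 5.5 = 13.64
  t = (30 x 7 + 135) / 5.5 = 62.73 (outside (0, 60))
  t = (30 x 7 - 225) / 5.5 = -2.73 (outside (0, 60))
  t = (30 x 7 + 225) / 5.5 = 79.09 (outside (0, 60))
Valid solutions in (0, 60): {13.64} minutes.
The first occurrence is t = 13.64 minutes.
The hands form a 135-degree angle at 13.64 minutes past 7:00.

Final answer: 13.64 minutes past 7:00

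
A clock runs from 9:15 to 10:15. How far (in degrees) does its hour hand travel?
The hour hand moves 0.5 degrees per minute.
Time elapsed: 10:15 - 9:15 = 60 minutes
Angular displacement: 60 x 0.5 = 30 degrees

Final answer: 30 degrees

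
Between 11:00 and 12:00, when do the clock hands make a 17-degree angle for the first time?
At t minutes past 11:00, the hour hand is at 30 x 11 + 0.5t degrees and the minute hand is at 6t degrees.
The smaller angle between them is 17 degrees when |30H - 5.5t| = 17 or |30H - 5.5t| = 343.
With H = 11, solve 30 x 11 - 5.5t = +/- target for each target:
  t = (30 x 11 - 17) / 5.5 = 56.91
  t = (30 x 11 + 17) / 5.5 = 63.09 (outside (0, 60))
  t = (30 x 11 - 343) / 5.5 = -2.36 (outside (0, 60))
  t = (30 x 11 + 343) / 5.5 = 122.36 (outside (0, 60))
Valid solutions in (0, 60): {56.91} minutes.
The first occurrence is t = 56.91 minutes.
The hands form a 17-degree angle at 56.91 minutes past 11:00.

Final answer: 56.91 minutes past 11:00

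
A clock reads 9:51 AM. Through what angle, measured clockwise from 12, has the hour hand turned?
The hour hand moves 30 degrees per hour and 0.5 degrees per minute.
At 9:51: (9) x 30 + 51 x 0.5 = 270 + 25.5 = 295.5 degrees

Final answer: 295.5 degrees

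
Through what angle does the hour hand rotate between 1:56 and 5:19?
The hour hand moves 0.5 degrees per minute.
Time elapsed: 5:19 - 1:56 = 203 minutes
Angular displacement: 203 x 0.5 = 101.5 degrees

Final answer: 101.5 degrees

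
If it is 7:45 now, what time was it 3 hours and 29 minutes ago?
Starting time: 7:45 = 465 total minutes past 12:00
Subtracting: 3 hours and 29 minutes = 209 minutes
465 - 209 = 256 minutes
= 4 hours and 16 minutes past 12:00 = 4:16

Final answer: 4:16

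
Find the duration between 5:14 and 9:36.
From 5:14 to 9:36:
(9 x 60 + 36) - (5 x 60 + 14) = 576 - 314 = 262 minutes
= 4 hours and 22 minutes

Final answer: 4 hours and 22 minutes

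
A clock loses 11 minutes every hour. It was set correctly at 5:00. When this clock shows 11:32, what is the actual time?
For every 60 true minutes, the faulty clock advances 49 minutes, so 1 faulty-clock minute corresponds to 60/49 true minutes.
From 5:00 to 11:32 on the faulty dial is 392 minutes.
True elapsed: 392 x 60/49 = 480 minutes = 8 hours.
True time: 5:00 + 8 hours = 1:00.

Final answer: 1:00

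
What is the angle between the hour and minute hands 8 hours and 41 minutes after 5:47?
First find the time 8 hours and 41 minutes after 5:47.
Total minutes: 5 x 60 + 47 + 8 x 60 + 41 = 868.
868 mod 720 = 148 minutes = 2:28.
Now compute the angle at 2:28:
Hour hand: 2 x 30 + 28 x 0.5 = 74 degrees
Minute hand: 28 x 6 = 168 degrees
Difference: |74 - 168| = 94 degrees
The angle is 94 degrees

Final answer: 94 degrees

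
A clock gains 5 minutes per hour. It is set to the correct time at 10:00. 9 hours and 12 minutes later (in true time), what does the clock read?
For every 60 true minutes, the faulty clock advances 60 + 5 = 65 minutes.
True elapsed: 9 hours and 12 minutes = 552 minutes.
Faulty clock advances: 552 x 65/60 = 598 minutes (drift: 46 minutes ahead).
Shown time: 10:00 + 598 minutes = 7:58.

Final answer: 7:58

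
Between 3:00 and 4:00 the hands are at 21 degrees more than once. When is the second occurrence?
At t minutes past 3:00, the hour hand is at 30 x 3 + 0.5t degrees and the minute hand is at 6t degrees.
The smaller angle between them is 21 degrees when |30H - 5.5t| = 21 or |30H - 5.5t| = 339.
With H = 3, solve 30 x 3 - 5.5t = +/- target for each target:
  t = (30 x 3 - 21) / 5.5 = 12.55
  t = (30 x 3 + 21) / 5.5 = 20.18
  t = (30 x 3 - 339) / 5.5 = -45.27 (outside (0, 60))
  t = (30 x 3 + 339) / 5.5 = 78 (outside (0, 60))
Valid solutions in (0, 60): {12.55, 20.18} minutes.
The second occurrence is t = 20.18 minutes.
The hands form a 21-degree angle at 20.18 minutes past 3:00.

Final answer: 20.18 minutes past 3:00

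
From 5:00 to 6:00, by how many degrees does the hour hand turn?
The hour hand moves 0.5 degrees per minute.
Time elapsed: 6:00 - 5:00 = 60 minutes
Angular displacement: 60 x 0.5 = 30 degrees

Final answer: 30 degrees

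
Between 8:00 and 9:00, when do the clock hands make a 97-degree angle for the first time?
At t minutes past 8:00, the hour hand is at 30 x 8 + 0.5t degrees and the minute hand is at 6t degrees.
The smaller angle between them is 97 degrees when |30H - 5.5t| = 97 or |30H - 5.5t| = 263.
With H = 8, solve 30 x 8 - 5.5t = +/- target for each target:
  t = (30 x 8 - 97) / 5.5 = 26
  t = (30 x 8 + 97) / 5.5 = 61.27 (outside (0, 60))
  t = (30 x 8 - 263) / 5.5 = -4.18 (outside (0, 60))
  t = (30 x 8 + 263) / 5.5 = 91.45 (outside (0, 60))
Valid solutions in (0, 60): {26} minutes.
The first occurrence is t = 26 minutes.
The hands form a 97-degree angle at 26 minutes past 8:00.

Final answer: 26 minutes past 8:00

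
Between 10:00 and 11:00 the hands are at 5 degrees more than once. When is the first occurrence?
At t minutes past 10:00, the hour hand is at 30 x 10 + 0.5t degrees and the minute hand is at 6t degrees.
The smaller angle between them is 5 degrees when |30H - 5.5t| = 5 or |30H - 5.5t| = 355.
With H = 10, solve 30 x 10 - 5.5t = +/- target for each target:
  t = (30 x 10 - 5) / 5.5 = 53.64
  t = (30 x 10 + 5) / 5.5 = 55.45
  t = (30 x 10 - 355) / 5.5 = -10 (outside (0, 60))
  t = (30 x 10 + 355) / 5.5 = 119.09 (outside (0, 60))
Valid solutions in (0, 60): {53.64, 55.45} minutes.
The first occurrence is t = 53.64 minutes.
The hands form a 5-degree angle at 53.64 minutes past 10:00.

Final answer: 53.64 minutes past 10:00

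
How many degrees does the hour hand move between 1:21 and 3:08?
The hour hand moves 0.5 degrees per minute.
Time elapsed: 3:08 - 1:21 = 107 minutes
Angular displacement: 107 x 0.5 = 53.5 degrees

Final answer: 53.5 degrees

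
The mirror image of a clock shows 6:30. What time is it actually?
Reflection across the vertical (12-6) axis maps a hand at angle A degrees to (360 - A) degrees, which sends a reading of T minutes past 12:00 to (720 - T) minutes past 12:00.
Mirror reads 6:30 = 390 minutes past 12:00.
Actual time: (720 - 390) mod 720 = 330 minutes = 5:30.

Final answer: 5:30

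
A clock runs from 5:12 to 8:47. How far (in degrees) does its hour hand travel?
The hour hand moves 0.5 degrees per minute.
Time elapsed: 8:47 - 5:12 = 215 minutes
Angular displacement: 215 x 0.5 = 107.5 degrees

Final answer: 107.5 degrees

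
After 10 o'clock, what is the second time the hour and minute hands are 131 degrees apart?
At t minutes past 10:00, the hour hand is at 30 x 10 + 0.5t degrees and the minute hand is at 6t degrees.
The smaller angle between them is 131 degrees when |30H - 5.5t| = 131 or |30H - 5.5t| = 229.
With H = 10, solve 30 x 10 - 5.5t = +/- target for each target:
  t = (30 x 10 - 131) / 5.5 = 30.73
  t = (30 x 10 + 131) / 5.5 = 78.36 (outside (0, 60))
  t = (30 x 10 - 229) / 5.5 = 12.91
  t = (30 x 10 + 229) / 5.5 = 96.18 (outside (0, 60))
Valid solutions in (0, 60): {12.91, 30.73} minutes.
The second occurrence is t = 30.73 minutes.
The hands form a 131-degree angle at 30.73 minutes past 10:00.

Final answer: 30.73 minutes past 10:00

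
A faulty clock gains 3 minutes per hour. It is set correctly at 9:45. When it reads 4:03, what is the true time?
For every 60 true minutes, the faulty clock advances 63 minutes, so 1 faulty-clock minute corresponds to 60/63 true minutes.
From 9:45 to 4:03 on the faulty dial is 378 minutes.
True elapsed: 378 x 60/63 = 360 minutes = 6 hours.
True time: 9:45 + 6 hours = 3:45.

Final answer: 3:45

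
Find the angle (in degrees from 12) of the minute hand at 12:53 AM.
The minute hand moves 6 degrees per minute.
At 12:53: 53 x 6 = 318 degrees

Final answer: 318 degrees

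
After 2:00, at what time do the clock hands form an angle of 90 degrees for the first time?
At t minutes past 2:00, the hour hand is at 30 x 2 + 0.5t degrees and the minute hand is at 6t degrees.
The smaller angle between them is 90 degrees when |30H - 5.5t| = 90 or |30H - 5.5t| = 270.
With H = 2, solve 30 x 2 - 5.5t = +/- target for each target:
  t = (30 x 2 - 90) / 5.5 = -5.45 (outside (0, 60))
  t = (30 x 2 + 90) / 5.5 = 27.27
  t = (30 x 2 - 270) / 5.5 = -38.18 (outside (0, 60))
  t = (30 x 2 + 270) / 5.5 = 60 (outside (0, 60))
Valid solutions in (0, 60): {27.27} minutes.
The first occurrence is t = 27.27 minutes.
The hands form a 90-degree angle at 27.27 minutes past 2:00.

Final answer: 27.27 minutes past 2:00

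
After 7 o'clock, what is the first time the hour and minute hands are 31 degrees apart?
At t minutes past 7:00, the hour hand is at 30 x 7 + 0.5t degrees and the minute hand is at 6t degrees.
The smaller angle between them is 31 degrees when |30H - 5.5t| = 31 or |30H - 5.5t| = 329.
With H = 7, solve 30 x 7 - 5.5t = +/- target for each target:
  t = (30 x 7 - 31) / 5.5 = 32.55
  t = (30 x 7 + 31) / 5.5 = 43.82
  t = (30 x 7 - 329) / 5.5 = -21.64 (outside (0, 60))
  t = (30 x 7 + 329) / 5.5 = 98 (outside (0, 60))
Valid solutions in (0, 60): {32.55, 43.82} minutes.
The first occurrence is t = 32.55 minutes.
The hands form a 31-degree angle at 32.55 minutes past 7:00.

Final answer: 32.55 minutes past 7:00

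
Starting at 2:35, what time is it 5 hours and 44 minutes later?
Starting time: 2:35
Adding 44 minutes to 35 minutes: 35 + 44 = 79 minutes = 1 hour and 19 minutes
Adding 5 hours: 2 + 5 + 1 (carry) = 8
Final time: 8:19

Final answer: 8:19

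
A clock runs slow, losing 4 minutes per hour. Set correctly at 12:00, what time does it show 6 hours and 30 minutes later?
For every 60 true minutes, the faulty clock advances 60 - 4 = 56 minutes.
True elapsed: 6 hours and 30 minutes = 390 minutes.
Faulty clock advances: 390 x 56/60 = 364 minutes (drift: 26 minutes behind).
Shown time: 12:00 + 364 minutes = 6:04.

Final answer: 6:04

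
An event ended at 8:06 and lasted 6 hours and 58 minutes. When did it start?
Starting time: 8:06 = 486 total minutes past 12:00
Subtracting: 6 hours and 58 minutes = 418 minutes
486 - 418 = 68 minutes
= 1 hour and 8 minutes past 12:00 = 1:08

Final answer: 1:08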